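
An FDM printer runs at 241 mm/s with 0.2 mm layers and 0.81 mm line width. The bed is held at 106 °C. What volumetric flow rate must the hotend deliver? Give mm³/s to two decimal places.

39.04

Bead cross-section: 0.2 × 0.81 → 0.162 mm².
Q = v·A = 241 × 0.162 = 39.04 mm³/s.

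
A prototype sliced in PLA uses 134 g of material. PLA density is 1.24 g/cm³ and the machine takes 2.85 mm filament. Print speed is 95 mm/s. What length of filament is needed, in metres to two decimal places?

16.94 m

Extruded volume: 134/1.24 = 108.0645 cm³ (108064.5 mm³).
Filament cross-section = π × (2.85/2)² = 6.3794 mm².
L = V/A = 108064.5/6.3794 = 16939.6 mm → 16.94 m.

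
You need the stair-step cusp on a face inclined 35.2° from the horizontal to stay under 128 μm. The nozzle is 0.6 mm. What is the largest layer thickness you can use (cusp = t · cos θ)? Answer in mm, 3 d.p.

0.157 mm

t = h_c / cos θ = 0.128 / 0.8171 = 0.157 mm.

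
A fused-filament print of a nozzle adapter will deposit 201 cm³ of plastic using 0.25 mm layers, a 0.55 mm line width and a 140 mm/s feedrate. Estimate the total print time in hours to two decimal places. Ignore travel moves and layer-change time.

Bead cross-section = 0.25 × 0.55 = 0.1375 mm².
Path length: 201000 mm³ / 0.1375 mm² → 1461818.2 mm.
Extrusion time: 1461818.2 / 140 → 10441.6 s.
Converting: 10441.6 s = 2.90 hours.

2.90 hours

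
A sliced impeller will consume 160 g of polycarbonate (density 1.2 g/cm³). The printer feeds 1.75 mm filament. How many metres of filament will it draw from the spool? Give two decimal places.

55.43 m

Volume = 160 g / 1.2 g·cm⁻³ = 133.3333 cm³ = 133333.3 mm³.
A = π r² = π × 0.875² = 2.4053 mm².
L = V/A = 133333.3/2.4053 = 55433.13 mm → 55.43 m.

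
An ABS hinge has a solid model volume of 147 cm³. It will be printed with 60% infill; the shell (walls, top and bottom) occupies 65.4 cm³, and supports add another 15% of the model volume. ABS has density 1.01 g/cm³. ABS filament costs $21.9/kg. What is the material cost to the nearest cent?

Infill region: 147 − 65.4 → 81.6 cm³.
Infill deposited: 0.60 × 81.6 → 48.96 cm³.
Support = 0.15 × 147, so 22.05 cm³.
Total extruded: 65.4 + 48.96 + 22.05 → 136.41 cm³.
Mass: 136.41 × 1.01 → 137.7741 g.
Cost = 137.7741 g / 1000 × $21.9/kg = $3.02.

$3.02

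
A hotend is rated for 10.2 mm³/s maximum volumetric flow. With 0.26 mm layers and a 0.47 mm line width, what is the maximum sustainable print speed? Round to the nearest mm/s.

83 mm/s

Bead cross-section: 0.26 × 0.47 → 0.1222 mm².
Max speed = 10.2 / 0.1222 = 83.47 ≈ 83 mm/s.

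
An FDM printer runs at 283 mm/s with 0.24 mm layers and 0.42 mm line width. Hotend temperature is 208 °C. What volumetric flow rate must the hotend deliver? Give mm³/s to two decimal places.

28.53

Extrusion cross-section = 0.24 × 0.42, so 0.1008 mm².
Volumetric flow = 283 × 0.1008 = 28.53 mm³/s.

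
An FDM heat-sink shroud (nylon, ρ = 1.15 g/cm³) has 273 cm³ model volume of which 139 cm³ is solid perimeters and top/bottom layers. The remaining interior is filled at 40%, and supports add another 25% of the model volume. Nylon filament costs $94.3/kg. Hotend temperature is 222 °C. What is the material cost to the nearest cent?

Infill region = 273 − 139, so 134 cm³.
Infill volume = 0.40 × 134, so 53.6 cm³.
Support: 0.25 × 273 → 68.25 cm³.
Deposited volume = 139 + 53.6 + 68.25 = 260.85 cm³.
Mass = 260.85 × 1.15 = 299.9775 g.
At $94.3/kg: 299.9775/1000 × 94.3 = $28.29.

$28.29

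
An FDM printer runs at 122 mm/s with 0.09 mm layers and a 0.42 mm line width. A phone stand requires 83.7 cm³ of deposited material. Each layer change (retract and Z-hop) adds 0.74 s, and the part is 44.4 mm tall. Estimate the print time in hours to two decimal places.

5.14 hours

Line area = 0.09 × 0.42 = 0.0378 mm².
Total extruded path = 83700/0.0378 = 2214285.7 mm.
Time extruding = 2214285.7 / 122 = 18149.9 s.
Layer count = ceil(44.4 / 0.09) = 494.
Z-hop total: 494 × 0.74 → 365.56 s.
Altogether 18149.9 + 365.56 = 18515.46 s, i.e. 5.14 hours.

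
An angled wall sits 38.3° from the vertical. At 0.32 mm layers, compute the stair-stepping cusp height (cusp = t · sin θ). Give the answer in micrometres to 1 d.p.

198.3 μm

sin(38.3°) = 0.6198, so cusp = 0.32 × 0.6198 = 0.198336 mm → 198.3 μm.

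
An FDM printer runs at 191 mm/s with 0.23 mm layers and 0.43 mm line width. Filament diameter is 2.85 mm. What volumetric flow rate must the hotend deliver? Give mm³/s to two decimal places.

Bead cross-section = 0.23 × 0.43, so 0.0989 mm².
Q = v·A = 191 × 0.0989 = 18.89 mm³/s.

18.89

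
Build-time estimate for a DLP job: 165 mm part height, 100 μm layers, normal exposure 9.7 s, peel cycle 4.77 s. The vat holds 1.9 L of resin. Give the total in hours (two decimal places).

6.63 hours

Layer count = ceil(165 / 0.1) = 1650.
Cycle time: 9.7 + 4.77 → 14.47 s.
Build time: 1650 × 14.47 s = 23875.5 s, i.e. 6.63 hours.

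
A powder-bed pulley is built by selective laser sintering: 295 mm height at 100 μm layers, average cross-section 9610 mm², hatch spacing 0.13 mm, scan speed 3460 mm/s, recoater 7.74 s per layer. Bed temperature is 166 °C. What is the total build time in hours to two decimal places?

Layer count = ceil(295 / 0.1) = 2950.
Per-layer scan distance = 9610 / 0.13, so 73923.1 mm.
Per-layer scan time = 73923.1 / 3460, so 21.3651 s.
Per-layer time: 21.3651 + 7.74 → 29.1051 s.
Build time = 2950 × 29.1051 = 85860.045 s = 23.85 hours.

23.85 hours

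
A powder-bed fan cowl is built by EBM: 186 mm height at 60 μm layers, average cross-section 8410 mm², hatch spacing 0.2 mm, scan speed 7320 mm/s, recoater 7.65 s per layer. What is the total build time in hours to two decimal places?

11.53 hours

Layers = ⌈186/0.06⌉ = 3100.
Per-layer scan distance = 8410 / 0.2, so 42050 mm.
Per-layer scan time = 42050 / 7320 = 5.7445 s.
Per-layer time = 5.7445 + 7.65, so 13.3945 s.
3100 layers × 13.3945 s/layer = 41522.95 s, i.e. 11.53 hours.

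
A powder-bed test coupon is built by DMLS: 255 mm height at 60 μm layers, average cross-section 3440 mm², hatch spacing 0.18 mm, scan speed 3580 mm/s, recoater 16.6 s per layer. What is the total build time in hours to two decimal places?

25.90 hours

Layers = ⌈255/0.06⌉ = 4250.
Hatch length per layer: 3440 / 0.18 → 19111.1 mm.
Laser time per layer = 19111.1 / 3580 = 5.3383 s.
Layer cycle = 5.3383 + 16.6, so 21.9383 s.
Build time = 4250 × 21.9383 = 93237.775 s = 25.90 hours.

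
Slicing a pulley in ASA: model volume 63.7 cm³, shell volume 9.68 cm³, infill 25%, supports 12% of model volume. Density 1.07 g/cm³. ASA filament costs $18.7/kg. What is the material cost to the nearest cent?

Interior volume: 63.7 − 9.68 → 54.02 cm³.
Infill volume: 0.25 × 54.02 → 13.505 cm³.
Support: 0.12 × 63.7 → 7.644 cm³.
Total extruded = 9.68 + 13.505 + 7.644, so 30.829 cm³.
Mass = 30.829 × 1.07 = 32.98703 g.
Cost = 32.98703 g / 1000 × $18.7/kg = $0.62.

$0.62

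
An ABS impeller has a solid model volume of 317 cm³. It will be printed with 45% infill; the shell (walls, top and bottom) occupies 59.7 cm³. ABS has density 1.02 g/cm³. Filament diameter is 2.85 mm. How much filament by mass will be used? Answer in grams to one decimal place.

Volume inside the shell = 317 − 59.7, so 257.3 cm³.
Infill deposited = 0.45 × 257.3 = 115.785 cm³.
Total extruded: 59.7 + 115.785 → 175.485 cm³.
Mass: 175.485 × 1.02 → 178.9947 g.

179.0 g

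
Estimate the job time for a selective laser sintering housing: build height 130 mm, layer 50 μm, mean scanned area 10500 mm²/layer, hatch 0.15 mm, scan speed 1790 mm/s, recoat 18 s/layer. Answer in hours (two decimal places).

Number of layers: 130 / 0.05 → 2600 (rounded up).
Hatch length per layer: 10500 / 0.15 → 70000 mm.
Scan time per layer: 70000 / 1790 → 39.1061 s.
Per-layer time = 39.1061 + 18 = 57.1061 s.
Total: 2600 × 57.1061 s = 148475.86 s → 41.24 hours.

41.24 hours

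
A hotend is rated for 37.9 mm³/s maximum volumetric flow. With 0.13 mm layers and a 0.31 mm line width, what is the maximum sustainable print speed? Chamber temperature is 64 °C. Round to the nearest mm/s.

940 mm/s

A: 0.13 × 0.31 → 0.0403 mm².
v_max = Q/A = 37.9/0.0403 = 940.45 mm/s → 940 mm/s.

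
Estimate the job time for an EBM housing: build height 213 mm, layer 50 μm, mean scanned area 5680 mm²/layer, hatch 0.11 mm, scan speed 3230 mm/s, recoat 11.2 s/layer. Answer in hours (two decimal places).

Layers = ⌈213/0.05⌉ = 4260.
Per-layer scan distance = 5680 / 0.11 = 51636.4 mm.
Scan time per layer = 51636.4 / 3230, so 15.9865 s.
Time per layer = 15.9865 + 11.2, so 27.1865 s.
Build time = 4260 × 27.1865 = 115814.49 s = 32.17 hours.

32.17 hours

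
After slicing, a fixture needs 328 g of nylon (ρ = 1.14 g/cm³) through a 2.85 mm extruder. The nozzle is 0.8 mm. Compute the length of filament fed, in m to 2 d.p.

45.10 m

Extruded volume: 328/1.14 = 287.7193 cm³ (287719.3 mm³).
Filament cross-section = π × (2.85/2)² = 6.3794 mm².
Length = 287719.3 / 6.3794 = 45101.31 mm = 45.10 m.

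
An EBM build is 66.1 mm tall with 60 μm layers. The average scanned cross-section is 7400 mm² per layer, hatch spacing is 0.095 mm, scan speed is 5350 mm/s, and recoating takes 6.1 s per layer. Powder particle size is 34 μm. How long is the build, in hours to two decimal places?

Layer count = ceil(66.1 / 0.06) = 1102.
Hatch length per layer = 7400 / 0.095 = 77894.7 mm.
Per-layer scan time = 77894.7 / 5350 = 14.5598 s.
Per-layer time: 14.5598 + 6.1 → 20.6598 s.
1102 layers × 20.6598 s/layer = 22767.0996 s, i.e. 6.32 hours.

6.32 hours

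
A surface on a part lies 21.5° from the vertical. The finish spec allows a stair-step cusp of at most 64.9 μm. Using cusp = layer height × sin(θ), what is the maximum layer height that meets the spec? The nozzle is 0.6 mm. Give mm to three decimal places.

t = h_c / sin θ = 0.0649 / 0.3665 = 0.177 mm.

0.177 mm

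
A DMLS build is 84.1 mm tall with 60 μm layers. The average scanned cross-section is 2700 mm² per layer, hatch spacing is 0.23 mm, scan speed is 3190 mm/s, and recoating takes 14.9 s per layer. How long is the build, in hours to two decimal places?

7.24 hours

Number of layers: 84.1 / 0.06 → 1402 (rounded up).
Per-layer scan distance = 2700 / 0.23, so 11739.1 mm.
Laser time per layer = 11739.1 / 3190 = 3.68 s.
Per-layer time: 3.68 + 14.9 → 18.58 s.
1402 layers × 18.58 s/layer = 26049.16 s, i.e. 7.24 hours.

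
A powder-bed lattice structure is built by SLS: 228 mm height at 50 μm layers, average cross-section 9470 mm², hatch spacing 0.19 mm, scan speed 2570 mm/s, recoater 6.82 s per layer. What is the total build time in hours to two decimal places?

Layers = ⌈228/0.05⌉ = 4560.
Hatch length per layer: 9470 / 0.19 → 49842.1 mm.
Per-layer scan time = 49842.1 / 2570, so 19.3938 s.
Time per layer = 19.3938 + 6.82, so 26.2138 s.
Build time = 4560 × 26.2138 = 119534.928 s = 33.20 hours.

33.20 hours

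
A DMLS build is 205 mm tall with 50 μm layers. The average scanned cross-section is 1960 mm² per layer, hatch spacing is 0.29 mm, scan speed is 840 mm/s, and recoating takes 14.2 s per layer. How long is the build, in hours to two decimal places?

Layer count = ceil(205 / 0.05) = 4100.
Per-layer scan distance = 1960 / 0.29 = 6758.6 mm.
Per-layer scan time = 6758.6 / 840, so 8.046 s.
Per-layer time = 8.046 + 14.2, so 22.246 s.
4100 layers × 22.246 s/layer = 91208.6 s, i.e. 25.34 hours.

25.34 hours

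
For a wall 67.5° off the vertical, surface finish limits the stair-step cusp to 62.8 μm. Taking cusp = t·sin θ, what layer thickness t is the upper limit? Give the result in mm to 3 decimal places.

sin(67.5°) = 0.9239; t_max = 0.0628/0.9239 = 0.068 mm.

0.068 mm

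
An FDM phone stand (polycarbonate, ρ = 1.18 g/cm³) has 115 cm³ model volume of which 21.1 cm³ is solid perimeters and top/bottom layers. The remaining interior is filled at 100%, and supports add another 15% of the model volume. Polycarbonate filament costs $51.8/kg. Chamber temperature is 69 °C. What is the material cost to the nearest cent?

$8.08

Interior volume: 115 − 21.1 → 93.9 cm³.
Infill deposited = 1.00 × 93.9 = 93.9 cm³.
Support = 0.15 × 115, so 17.25 cm³.
Deposited volume = 21.1 + 93.9 + 17.25, so 132.25 cm³.
Mass: 132.25 × 1.18 → 156.055 g.
At $51.8/kg: 156.055/1000 × 51.8 = $8.08.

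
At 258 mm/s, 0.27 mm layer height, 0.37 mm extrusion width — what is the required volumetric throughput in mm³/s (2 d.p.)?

25.77

Extrusion cross-section = 0.27 × 0.37 = 0.0999 mm².
Q = v·A = 258 × 0.0999 = 25.77 mm³/s.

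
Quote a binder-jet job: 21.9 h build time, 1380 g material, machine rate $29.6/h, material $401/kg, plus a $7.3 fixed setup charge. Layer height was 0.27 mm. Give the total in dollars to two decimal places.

Time charge: 29.6 × 21.9 → $648.24.
Feedstock cost = 401 × 1380/1000, so $553.38.
Total = 648.24 + 553.38 + 7.3 = $1208.92.

$1208.92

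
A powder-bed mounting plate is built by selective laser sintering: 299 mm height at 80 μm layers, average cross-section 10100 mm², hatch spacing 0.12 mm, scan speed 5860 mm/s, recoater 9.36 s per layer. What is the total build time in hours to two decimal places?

24.63 hours

Layers = ⌈299/0.08⌉ = 3738.
Hatch length per layer = 10100 / 0.12 = 84166.7 mm.
Scan time per layer = 84166.7 / 5860 = 14.3629 s.
Layer cycle = 14.3629 + 9.36 = 23.7229 s.
Build time = 3738 × 23.7229 = 88676.2002 s = 24.63 hours.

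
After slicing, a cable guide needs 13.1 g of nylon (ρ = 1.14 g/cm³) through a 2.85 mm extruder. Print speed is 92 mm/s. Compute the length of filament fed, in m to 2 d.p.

Extruded volume: 13.1/1.14 = 11.4912 cm³ (11491.2 mm³).
Cross-section of 2.85 mm filament: π·(2.85/2)² = 6.3794 mm².
Length = 11491.2 / 6.3794 = 1801.3 mm = 1.80 m.

1.80 m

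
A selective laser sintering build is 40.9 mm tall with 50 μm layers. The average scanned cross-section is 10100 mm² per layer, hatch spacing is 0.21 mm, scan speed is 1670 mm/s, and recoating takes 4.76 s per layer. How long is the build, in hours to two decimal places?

Number of layers: 40.9 / 0.05 → 818 (rounded up).
Per-layer scan distance: 10100 / 0.21 → 48095.2 mm.
Scan time per layer = 48095.2 / 1670, so 28.7995 s.
Time per layer: 28.7995 + 4.76 → 33.5595 s.
Build time = 818 × 33.5595 = 27451.671 s = 7.63 hours.

7.63 hours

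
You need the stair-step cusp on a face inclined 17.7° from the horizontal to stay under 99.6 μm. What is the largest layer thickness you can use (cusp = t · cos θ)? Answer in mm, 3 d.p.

0.105 mm

cos(17.7°) = 0.9527; t_max = 0.0996/0.9527 = 0.105 mm.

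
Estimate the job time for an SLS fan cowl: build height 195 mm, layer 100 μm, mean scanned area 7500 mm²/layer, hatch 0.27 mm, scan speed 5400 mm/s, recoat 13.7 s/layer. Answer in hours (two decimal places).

Number of layers: 195 / 0.1 → 1950 (rounded up).
Per-layer scan distance = 7500 / 0.27 = 27777.8 mm.
Per-layer scan time = 27777.8 / 5400 = 5.144 s.
Time per layer = 5.144 + 13.7 = 18.844 s.
Total: 1950 × 18.844 s = 36745.8 s → 10.21 hours.

10.21 hours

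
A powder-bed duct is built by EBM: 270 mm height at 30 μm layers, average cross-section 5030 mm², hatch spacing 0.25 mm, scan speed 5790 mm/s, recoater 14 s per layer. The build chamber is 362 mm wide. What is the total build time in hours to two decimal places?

43.69 hours

Layer count = ceil(270 / 0.03) = 9000.
Per-layer scan distance = 5030 / 0.25, so 20120 mm.
Per-layer scan time = 20120 / 5790, so 3.475 s.
Per-layer time = 3.475 + 14 = 17.475 s.
Build time = 9000 × 17.475 = 157275 s = 43.69 hours.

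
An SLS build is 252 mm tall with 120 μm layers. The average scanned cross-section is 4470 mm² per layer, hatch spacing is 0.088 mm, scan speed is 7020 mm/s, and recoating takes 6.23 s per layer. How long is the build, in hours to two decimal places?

Number of layers: 252 / 0.12 → 2100 (rounded up).
Hatch length per layer: 4470 / 0.088 → 50795.5 mm.
Scan time per layer: 50795.5 / 7020 → 7.2358 s.
Time per layer = 7.2358 + 6.23 = 13.4658 s.
2100 layers × 13.4658 s/layer = 28278.18 s, i.e. 7.86 hours.

7.86 hours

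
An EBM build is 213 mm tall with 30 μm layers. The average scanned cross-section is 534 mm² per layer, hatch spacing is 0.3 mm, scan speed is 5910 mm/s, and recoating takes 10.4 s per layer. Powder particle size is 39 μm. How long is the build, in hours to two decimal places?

21.11 hours

Number of layers: 213 / 0.03 → 7100 (rounded up).
Hatch length per layer = 534 / 0.3, so 1780 mm.
Per-layer scan time = 1780 / 5910, so 0.3012 s.
Time per layer = 0.3012 + 10.4, so 10.7012 s.
Build time = 7100 × 10.7012 = 75978.52 s = 21.11 hours.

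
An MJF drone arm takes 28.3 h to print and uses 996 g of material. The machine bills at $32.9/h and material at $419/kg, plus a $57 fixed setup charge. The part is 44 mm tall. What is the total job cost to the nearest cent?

Time charge = 32.9 × 28.3 = $931.07.
Material cost = 419 × 996/1000 = $417.324.
Adding setup: 931.07 + 417.324 + 57 → 1405.394 ≈ $1405.39.

$1405.39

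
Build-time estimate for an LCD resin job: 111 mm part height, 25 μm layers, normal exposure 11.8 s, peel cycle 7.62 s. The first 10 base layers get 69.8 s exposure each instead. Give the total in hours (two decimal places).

24.11 hours

Layers = ⌈111/0.025⌉ = 4440.
Burn-in layers = 10 × (69.8 + 7.62), so 774.2 s.
Regular layers = 4430 × (11.8 + 7.62) = 86030.6 s.
Total = 774.2 + 86030.6 = 86804.8 s = 24.11 hours.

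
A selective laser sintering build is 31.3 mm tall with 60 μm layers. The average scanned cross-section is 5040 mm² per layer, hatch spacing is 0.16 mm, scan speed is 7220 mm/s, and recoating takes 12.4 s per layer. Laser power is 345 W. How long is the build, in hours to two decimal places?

2.43 hours

Layer count = ceil(31.3 / 0.06) = 522.
Scan path per layer = 5040 / 0.16 = 31500 mm.
Scan time per layer = 31500 / 7220, so 4.3629 s.
Time per layer: 4.3629 + 12.4 → 16.7629 s.
Total: 522 × 16.7629 s = 8750.2338 s → 2.43 hours.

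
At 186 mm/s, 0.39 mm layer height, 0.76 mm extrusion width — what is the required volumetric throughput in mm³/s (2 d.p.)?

A: 0.39 × 0.76 → 0.2964 mm².
Q = v·A = 186 × 0.2964 = 55.13 mm³/s.

55.13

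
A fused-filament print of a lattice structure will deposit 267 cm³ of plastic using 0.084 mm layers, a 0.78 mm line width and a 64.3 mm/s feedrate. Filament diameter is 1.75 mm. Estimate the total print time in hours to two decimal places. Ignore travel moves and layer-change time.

Line area = 0.084 × 0.78 = 0.06552 mm².
Toolpath length = 267 cm³ / 0.06552 mm² = 267000 / 0.06552 = 4075091.6 mm.
Extrusion time = 4075091.6 / 64.3, so 63376.2 s.
63376.2 s = 17.60 hours.

17.60 hours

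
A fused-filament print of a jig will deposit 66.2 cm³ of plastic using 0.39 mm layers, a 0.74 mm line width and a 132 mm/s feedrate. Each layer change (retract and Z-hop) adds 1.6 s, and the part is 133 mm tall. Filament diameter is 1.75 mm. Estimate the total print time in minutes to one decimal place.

Bead cross-section: 0.39 × 0.74 → 0.2886 mm².
Toolpath length = 66.2 cm³ / 0.2886 mm² = 66200 / 0.2886 = 229383.2 mm.
Time extruding: 229383.2 / 132 → 1737.8 s.
Layer count = ceil(133 / 0.39) = 342.
Layer-change overhead = 342 × 1.6, so 547.2 s.
Total = 1737.8 + 547.2 = 2285 s = 38.1 minutes.

38.1 minutes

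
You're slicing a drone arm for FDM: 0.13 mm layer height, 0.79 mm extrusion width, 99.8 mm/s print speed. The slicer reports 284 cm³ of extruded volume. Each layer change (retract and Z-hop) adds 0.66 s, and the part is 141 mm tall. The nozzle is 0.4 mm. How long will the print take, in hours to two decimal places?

7.90 hours

Line area: 0.13 × 0.79 → 0.1027 mm².
Total extruded path = 284000/0.1027 = 2765335.9 mm.
Time extruding: 2765335.9 / 99.8 → 27708.8 s.
Number of layers: 141 / 0.13 → 1085 (rounded up).
Layer-change overhead: 1085 × 0.66 → 716.1 s.
Total = 27708.8 + 716.1 = 28424.9 s = 7.90 hours.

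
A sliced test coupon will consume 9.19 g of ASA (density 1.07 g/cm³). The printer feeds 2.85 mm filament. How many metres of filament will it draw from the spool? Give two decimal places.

1.35 m

Extruded volume: 9.19/1.07 = 8.5888 cm³ (8588.8 mm³).
A = π r² = π × 1.425² = 6.3794 mm².
L = V/A = 8588.8/6.3794 = 1346.33 mm → 1.35 m.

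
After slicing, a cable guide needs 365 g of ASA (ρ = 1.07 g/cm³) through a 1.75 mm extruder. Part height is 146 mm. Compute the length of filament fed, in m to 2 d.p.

Extruded volume: 365/1.07 = 341.1215 cm³ (341121.5 mm³).
Cross-section of 1.75 mm filament: π·(1.75/2)² = 2.4053 mm².
L = V/A = 341121.5/2.4053 = 141820.77 mm → 141.82 m.

141.82 m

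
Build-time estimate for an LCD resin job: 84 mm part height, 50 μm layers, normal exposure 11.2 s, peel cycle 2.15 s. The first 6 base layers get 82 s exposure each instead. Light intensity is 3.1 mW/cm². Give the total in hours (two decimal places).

6.35 hours

Layer count = ceil(84 / 0.05) = 1680.
Burn-in layers: 6 × (82 + 2.15) → 504.9 s.
Regular layers = 1674 × (11.2 + 2.15) = 22347.9 s.
Sum: 504.9 + 22347.9 = 22852.8 s → 6.35 hours.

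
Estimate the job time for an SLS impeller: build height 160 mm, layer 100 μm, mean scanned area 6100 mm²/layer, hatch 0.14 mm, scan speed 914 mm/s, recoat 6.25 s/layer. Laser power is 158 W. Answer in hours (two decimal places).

23.96 hours

Layer count = ceil(160 / 0.1) = 1600.
Per-layer scan distance = 6100 / 0.14, so 43571.4 mm.
Per-layer scan time = 43571.4 / 914, so 47.6711 s.
Time per layer = 47.6711 + 6.25, so 53.9211 s.
Build time = 1600 × 53.9211 = 86273.76 s = 23.96 hours.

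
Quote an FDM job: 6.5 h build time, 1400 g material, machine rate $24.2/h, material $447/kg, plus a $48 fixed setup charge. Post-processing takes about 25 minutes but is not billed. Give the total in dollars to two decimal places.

Machine cost = 24.2 × 6.5 = $157.30.
Material charge = 447 × 1400/1000, so $625.80.
Adding setup: 157.30 + 625.80 + 48 → $831.10.

$831.10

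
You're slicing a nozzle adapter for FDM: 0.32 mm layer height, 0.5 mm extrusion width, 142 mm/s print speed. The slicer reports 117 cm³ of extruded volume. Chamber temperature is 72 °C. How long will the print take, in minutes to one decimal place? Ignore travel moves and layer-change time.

Bead cross-section: 0.32 × 0.5 → 0.16 mm².
Total extruded path = 117000/0.16 = 731250 mm.
Time extruding = 731250 / 142, so 5149.6 s.
5149.6 s = 85.8 minutes.

85.8 minutes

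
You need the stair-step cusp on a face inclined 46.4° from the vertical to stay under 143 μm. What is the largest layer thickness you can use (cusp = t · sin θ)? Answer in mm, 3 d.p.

0.197 mm

sin(46.4°) = 0.7242; t_max = 0.143/0.7242 = 0.197 mm.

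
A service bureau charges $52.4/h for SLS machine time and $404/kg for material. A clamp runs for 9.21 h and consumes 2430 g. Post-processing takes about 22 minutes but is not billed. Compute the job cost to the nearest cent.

Machine cost: 52.4 × 9.21 → $482.604.
Feedstock cost = 404 × 2430/1000, so $981.72.
Total = 482.604 + 981.72 = 1464.324 ≈ $1464.32.

$1464.32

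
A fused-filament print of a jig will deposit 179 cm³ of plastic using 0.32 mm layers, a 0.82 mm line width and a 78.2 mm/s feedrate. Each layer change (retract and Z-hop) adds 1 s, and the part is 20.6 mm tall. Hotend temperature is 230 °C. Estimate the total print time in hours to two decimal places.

Extrusion cross-section = 0.32 × 0.82, so 0.2624 mm².
Total extruded path = 179000/0.2624 = 682164.6 mm.
Time extruding: 682164.6 / 78.2 → 8723.3 s.
Number of layers: 20.6 / 0.32 → 65 (rounded up).
Z-hop total: 65 × 1 → 65 s.
Altogether 8723.3 + 65 = 8788.3 s, i.e. 2.44 hours.

2.44 hours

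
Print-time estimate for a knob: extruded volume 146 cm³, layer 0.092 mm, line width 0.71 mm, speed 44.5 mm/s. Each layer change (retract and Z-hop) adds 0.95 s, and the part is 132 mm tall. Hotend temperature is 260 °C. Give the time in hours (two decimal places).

14.33 hours

Extrusion cross-section: 0.092 × 0.71 → 0.06532 mm².
Path length: 146000 mm³ / 0.06532 mm² → 2235150 mm.
Time extruding = 2235150 / 44.5 = 50228.1 s.
Number of layers: 132 / 0.092 → 1435 (rounded up).
Z-hop total = 1435 × 0.95, so 1363.25 s.
Altogether 50228.1 + 1363.25 = 51591.35 s, i.e. 14.33 hours.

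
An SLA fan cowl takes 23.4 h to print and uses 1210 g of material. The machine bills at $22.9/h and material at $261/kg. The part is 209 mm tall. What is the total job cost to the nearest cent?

$851.67

Machine cost = 22.9 × 23.4, so $535.86.
Material cost = 261 × 1210/1000 = $315.81.
Total = 535.86 + 315.81 = $851.67.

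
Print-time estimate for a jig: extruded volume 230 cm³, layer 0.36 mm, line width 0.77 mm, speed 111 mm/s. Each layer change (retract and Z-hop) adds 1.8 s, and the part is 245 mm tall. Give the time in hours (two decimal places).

2.42 hours

Bead cross-section = 0.36 × 0.77 = 0.2772 mm².
Total extruded path = 230000/0.2772 = 829725.8 mm.
Extrusion time = 829725.8 / 111 = 7475 s.
Layer count = ceil(245 / 0.36) = 681.
Z-hop total: 681 × 1.8 → 1225.8 s.
Altogether 7475 + 1225.8 = 8700.8 s, i.e. 2.42 hours.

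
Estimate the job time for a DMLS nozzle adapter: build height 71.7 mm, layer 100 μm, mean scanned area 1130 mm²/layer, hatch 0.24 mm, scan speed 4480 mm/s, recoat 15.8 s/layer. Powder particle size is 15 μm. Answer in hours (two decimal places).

Layer count = ceil(71.7 / 0.1) = 717.
Per-layer scan distance: 1130 / 0.24 → 4708.3 mm.
Scan time per layer = 4708.3 / 4480, so 1.051 s.
Time per layer: 1.051 + 15.8 → 16.851 s.
Total: 717 × 16.851 s = 12082.167 s → 3.36 hours.

3.36 hours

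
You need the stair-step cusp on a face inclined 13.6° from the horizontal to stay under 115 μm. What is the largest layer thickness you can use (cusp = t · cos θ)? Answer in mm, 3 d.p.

t = h_c / cos θ = 0.115 / 0.9720 = 0.118 mm.

0.118 mm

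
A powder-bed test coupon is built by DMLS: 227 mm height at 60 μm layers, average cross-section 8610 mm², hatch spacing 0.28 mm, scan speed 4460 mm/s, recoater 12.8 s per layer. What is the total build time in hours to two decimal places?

Layer count = ceil(227 / 0.06) = 3784.
Hatch length per layer = 8610 / 0.28 = 30750 mm.
Laser time per layer: 30750 / 4460 → 6.8946 s.
Per-layer time = 6.8946 + 12.8 = 19.6946 s.
Build time = 3784 × 19.6946 = 74524.3664 s = 20.70 hours.

20.70 hours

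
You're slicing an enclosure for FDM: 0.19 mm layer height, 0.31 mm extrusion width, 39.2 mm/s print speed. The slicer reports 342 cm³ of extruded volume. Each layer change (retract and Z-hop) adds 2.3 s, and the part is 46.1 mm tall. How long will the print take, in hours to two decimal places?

Line area: 0.19 × 0.31 → 0.0589 mm².
Path length: 342000 mm³ / 0.0589 mm² → 5806451.6 mm.
Extrusion time = 5806451.6 / 39.2 = 148123.8 s.
Number of layers: 46.1 / 0.19 → 243 (rounded up).
Z-hop total = 243 × 2.3, so 558.9 s.
Total = 148123.8 + 558.9 = 148682.7 s = 41.30 hours.

41.30 hours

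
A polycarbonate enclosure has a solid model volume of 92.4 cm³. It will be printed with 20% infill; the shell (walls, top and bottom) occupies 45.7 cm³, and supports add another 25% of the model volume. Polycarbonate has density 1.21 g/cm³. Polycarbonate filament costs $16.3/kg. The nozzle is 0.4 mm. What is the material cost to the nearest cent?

Volume inside the shell: 92.4 − 45.7 → 46.7 cm³.
Infill volume = 0.20 × 46.7 = 9.34 cm³.
Support = 0.25 × 92.4 = 23.1 cm³.
Deposited volume: 45.7 + 9.34 + 23.1 → 78.14 cm³.
Mass: 78.14 × 1.21 → 94.5494 g.
At $16.3/kg: 94.5494/1000 × 16.3 = $1.54.

$1.54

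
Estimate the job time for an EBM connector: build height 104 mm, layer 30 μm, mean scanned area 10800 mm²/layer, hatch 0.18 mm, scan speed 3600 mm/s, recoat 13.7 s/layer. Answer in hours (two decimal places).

Number of layers: 104 / 0.03 → 3467 (rounded up).
Hatch length per layer = 10800 / 0.18, so 60000 mm.
Beam time per layer = 60000 / 3600 = 16.6667 s.
Per-layer time: 16.6667 + 13.7 → 30.3667 s.
Build time = 3467 × 30.3667 = 105281.3489 s = 29.24 hours.

29.24 hours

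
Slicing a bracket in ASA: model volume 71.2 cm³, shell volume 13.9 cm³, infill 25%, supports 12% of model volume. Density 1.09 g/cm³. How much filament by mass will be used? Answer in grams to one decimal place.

Infill region: 71.2 − 13.9 → 57.3 cm³.
Infill volume = 0.25 × 57.3, so 14.325 cm³.
Support = 0.12 × 71.2, so 8.544 cm³.
Total printed volume = 13.9 + 14.325 + 8.544 = 36.769 cm³.
Mass = 36.769 × 1.09 = 40.07821 g.

40.1 g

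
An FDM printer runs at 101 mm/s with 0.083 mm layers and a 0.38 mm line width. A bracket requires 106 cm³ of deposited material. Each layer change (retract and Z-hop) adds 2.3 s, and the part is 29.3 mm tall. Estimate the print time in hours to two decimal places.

Line area: 0.083 × 0.38 → 0.03154 mm².
Path length: 106000 mm³ / 0.03154 mm² → 3360811.7 mm.
Time extruding: 3360811.7 / 101 → 33275.4 s.
Number of layers: 29.3 / 0.083 → 354 (rounded up).
Layer-change overhead = 354 × 2.3, so 814.2 s.
Altogether 33275.4 + 814.2 = 34089.6 s, i.e. 9.47 hours.

9.47 hours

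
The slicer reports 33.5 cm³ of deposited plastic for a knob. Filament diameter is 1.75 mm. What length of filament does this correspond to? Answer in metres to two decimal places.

Filament cross-section = π × (1.75/2)² = 2.4053 mm².
L = 33500 mm³ / 2.4053 mm² = 13927.58 mm, i.e. 13.93 m.

13.93 m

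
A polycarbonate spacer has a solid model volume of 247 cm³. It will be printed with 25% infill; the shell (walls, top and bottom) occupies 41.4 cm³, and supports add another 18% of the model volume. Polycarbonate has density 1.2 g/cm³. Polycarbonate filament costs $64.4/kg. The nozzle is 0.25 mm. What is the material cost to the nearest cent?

$10.61

Infill region = 247 − 41.4, so 205.6 cm³.
Infill deposited = 0.25 × 205.6 = 51.4 cm³.
Support = 0.18 × 247, so 44.46 cm³.
Deposited volume = 41.4 + 51.4 + 44.46, so 137.26 cm³.
Mass = 137.26 × 1.2, so 164.712 g.
Cost = 164.712 g / 1000 × $64.4/kg = $10.61.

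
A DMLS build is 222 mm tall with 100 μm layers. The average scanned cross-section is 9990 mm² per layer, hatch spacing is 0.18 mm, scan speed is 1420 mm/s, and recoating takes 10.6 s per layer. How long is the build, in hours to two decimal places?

30.64 hours

Number of layers: 222 / 0.1 → 2220 (rounded up).
Scan path per layer = 9990 / 0.18, so 55500 mm.
Scan time per layer: 55500 / 1420 → 39.0845 s.
Time per layer: 39.0845 + 10.6 → 49.6845 s.
2220 layers × 49.6845 s/layer = 110299.59 s, i.e. 30.64 hours.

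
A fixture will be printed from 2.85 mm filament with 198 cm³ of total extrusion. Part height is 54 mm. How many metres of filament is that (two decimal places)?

A = π r² = π × 1.425² = 6.3794 mm².
Length = 198 cm³ / 6.3794 mm² = 198000 / 6.3794 = 31037.4 mm = 31.04 m.

31.04 m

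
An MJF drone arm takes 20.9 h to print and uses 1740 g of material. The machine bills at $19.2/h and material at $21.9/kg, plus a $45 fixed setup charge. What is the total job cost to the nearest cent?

Machine cost: 19.2 × 20.9 → $401.28.
Material cost = 21.9 × 1740/1000, so $38.106.
Adding setup: 401.28 + 38.106 + 45 → 484.386 ≈ $484.39.

$484.39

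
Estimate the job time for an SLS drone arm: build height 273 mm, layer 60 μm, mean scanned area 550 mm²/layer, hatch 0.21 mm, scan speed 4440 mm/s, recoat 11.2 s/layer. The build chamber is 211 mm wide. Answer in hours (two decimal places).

14.90 hours

Layers = ⌈273/0.06⌉ = 4550.
Scan path per layer = 550 / 0.21 = 2619 mm.
Per-layer scan time: 2619 / 4440 → 0.5899 s.
Time per layer = 0.5899 + 11.2 = 11.7899 s.
Total: 4550 × 11.7899 s = 53644.045 s → 14.90 hours.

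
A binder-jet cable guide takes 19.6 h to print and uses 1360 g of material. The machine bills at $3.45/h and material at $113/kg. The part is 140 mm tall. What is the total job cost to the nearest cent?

$221.30

Machine cost = 3.45 × 19.6, so $67.62.
Material charge = 113 × 1360/1000, so $153.68.
Total = 67.62 + 153.68 = $221.30.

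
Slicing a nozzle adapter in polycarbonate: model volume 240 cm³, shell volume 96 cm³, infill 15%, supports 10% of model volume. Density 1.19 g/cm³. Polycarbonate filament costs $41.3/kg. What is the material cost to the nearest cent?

$6.96

Infill region = 240 − 96, so 144 cm³.
Deposited infill = 0.15 × 144, so 21.6 cm³.
Support: 0.10 × 240 → 24 cm³.
Deposited volume: 96 + 21.6 + 24 → 141.6 cm³.
Mass: 141.6 × 1.19 → 168.504 g.
Cost = 168.504 g / 1000 × $41.3/kg = $6.96.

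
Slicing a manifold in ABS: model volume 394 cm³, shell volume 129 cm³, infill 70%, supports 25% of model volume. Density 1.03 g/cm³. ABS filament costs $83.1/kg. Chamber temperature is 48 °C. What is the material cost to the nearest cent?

Volume inside the shell = 394 − 129 = 265 cm³.
Infill volume = 0.70 × 265, so 185.5 cm³.
Support = 0.25 × 394, so 98.5 cm³.
Total printed volume: 129 + 185.5 + 98.5 → 413 cm³.
Mass: 413 × 1.03 → 425.39 g.
Cost = 425.39 g / 1000 × $83.1/kg = $35.35.

$35.35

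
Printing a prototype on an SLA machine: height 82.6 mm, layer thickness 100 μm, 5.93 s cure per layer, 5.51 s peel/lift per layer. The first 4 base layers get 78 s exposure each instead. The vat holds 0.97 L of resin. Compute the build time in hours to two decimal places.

2.70 hours

Layer count = ceil(82.6 / 0.1) = 826.
Bottom layers: 4 × (78 + 5.51) → 334.04 s.
Normal layers = 822 × (5.93 + 5.51) = 9403.68 s.
Sum: 334.04 + 9403.68 = 9737.72 s → 2.70 hours.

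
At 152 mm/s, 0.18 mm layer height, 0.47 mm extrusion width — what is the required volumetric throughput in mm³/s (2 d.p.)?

Extrusion cross-section = 0.18 × 0.47 = 0.0846 mm².
Q = v·A = 152 × 0.0846 = 12.86 mm³/s.

12.86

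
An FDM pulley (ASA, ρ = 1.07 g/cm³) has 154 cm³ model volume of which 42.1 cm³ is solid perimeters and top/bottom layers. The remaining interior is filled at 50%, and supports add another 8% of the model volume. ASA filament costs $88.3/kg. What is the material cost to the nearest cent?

$10.43

Interior volume: 154 − 42.1 → 111.9 cm³.
Deposited infill: 0.50 × 111.9 → 55.95 cm³.
Support: 0.08 × 154 → 12.32 cm³.
Total printed volume: 42.1 + 55.95 + 12.32 → 110.37 cm³.
Mass = 110.37 × 1.07, so 118.0959 g.
Cost = 118.0959 g / 1000 × $88.3/kg = $10.43.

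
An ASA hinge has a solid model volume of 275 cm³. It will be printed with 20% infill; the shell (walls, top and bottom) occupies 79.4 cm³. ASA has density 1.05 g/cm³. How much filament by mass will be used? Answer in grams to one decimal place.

Interior volume: 275 − 79.4 → 195.6 cm³.
Infill volume = 0.20 × 195.6, so 39.12 cm³.
Deposited volume = 79.4 + 39.12, so 118.52 cm³.
Mass: 118.52 × 1.05 → 124.446 g.

124.4 g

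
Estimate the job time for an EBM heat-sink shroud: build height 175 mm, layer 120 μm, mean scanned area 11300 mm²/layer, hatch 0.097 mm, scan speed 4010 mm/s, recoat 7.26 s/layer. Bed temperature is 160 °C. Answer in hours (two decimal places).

14.72 hours

Layer count = ceil(175 / 0.12) = 1459.
Scan path per layer = 11300 / 0.097 = 116494.8 mm.
Scan time per layer = 116494.8 / 4010 = 29.0511 s.
Per-layer time: 29.0511 + 7.26 → 36.3111 s.
Build time = 1459 × 36.3111 = 52977.8949 s = 14.72 hours.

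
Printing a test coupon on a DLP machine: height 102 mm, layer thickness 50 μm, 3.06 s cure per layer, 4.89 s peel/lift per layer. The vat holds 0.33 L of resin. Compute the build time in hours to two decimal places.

Number of layers: 102 / 0.05 → 2040 (rounded up).
Per-layer time: 3.06 + 4.89 → 7.95 s.
Total = 2040 × 7.95 = 16218 s = 4.51 hours.

4.51 hours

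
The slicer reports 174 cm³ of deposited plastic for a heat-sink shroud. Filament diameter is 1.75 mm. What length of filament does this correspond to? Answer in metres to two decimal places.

72.34 m

Cross-section of 1.75 mm filament: π·(1.75/2)² = 2.4053 mm².
Length = 174 cm³ / 2.4053 mm² = 174000 / 2.4053 = 72340.25 mm = 72.34 m.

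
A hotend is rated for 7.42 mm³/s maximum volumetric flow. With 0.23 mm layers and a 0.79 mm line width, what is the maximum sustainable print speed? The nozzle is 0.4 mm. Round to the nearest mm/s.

Bead cross-section = 0.23 × 0.79, so 0.1817 mm².
v_max = Q/A = 7.42/0.1817 = 40.84 mm/s → 41 mm/s.

41 mm/s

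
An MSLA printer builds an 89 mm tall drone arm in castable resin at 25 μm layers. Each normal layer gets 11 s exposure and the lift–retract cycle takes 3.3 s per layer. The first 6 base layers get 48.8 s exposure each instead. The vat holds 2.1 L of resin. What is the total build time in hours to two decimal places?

Layers = ⌈89/0.025⌉ = 3560.
Burn-in layers = 6 × (48.8 + 3.3) = 312.6 s.
Remaining layers = 3554 × (11 + 3.3) = 50822.2 s.
Total = 312.6 + 50822.2 = 51134.8 s = 14.20 hours.

14.20 hours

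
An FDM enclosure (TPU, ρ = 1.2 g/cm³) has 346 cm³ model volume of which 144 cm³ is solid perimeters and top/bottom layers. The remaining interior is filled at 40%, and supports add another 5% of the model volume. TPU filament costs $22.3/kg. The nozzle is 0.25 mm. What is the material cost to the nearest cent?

$6.48

Interior volume = 346 − 144 = 202 cm³.
Infill volume: 0.40 × 202 → 80.8 cm³.
Support = 0.05 × 346, so 17.3 cm³.
Total printed volume = 144 + 80.8 + 17.3, so 242.1 cm³.
Mass = 242.1 × 1.2, so 290.52 g.
At $22.3/kg: 290.52/1000 × 22.3 = $6.48.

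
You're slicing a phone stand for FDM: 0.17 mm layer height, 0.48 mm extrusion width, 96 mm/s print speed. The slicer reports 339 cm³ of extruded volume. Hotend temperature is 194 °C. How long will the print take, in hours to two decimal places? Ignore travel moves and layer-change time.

Extrusion cross-section: 0.17 × 0.48 → 0.0816 mm².
Path length: 339000 mm³ / 0.0816 mm² → 4154411.8 mm.
Extrusion time = 4154411.8 / 96, so 43275.1 s.
That's 43275.1 s → 12.02 hours.

12.02 hours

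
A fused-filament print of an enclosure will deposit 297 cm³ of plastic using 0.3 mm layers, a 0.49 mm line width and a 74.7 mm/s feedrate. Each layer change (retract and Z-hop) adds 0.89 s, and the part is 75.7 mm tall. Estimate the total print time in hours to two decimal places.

Line area = 0.3 × 0.49 = 0.147 mm².
Toolpath length = 297 cm³ / 0.147 mm² = 297000 / 0.147 = 2020408.2 mm.
Extrusion time: 2020408.2 / 74.7 → 27047 s.
Layers = ⌈75.7/0.3⌉ = 253.
Layer-change overhead = 253 × 0.89, so 225.17 s.
Altogether 27047 + 225.17 = 27272.17 s, i.e. 7.58 hours.

7.58 hours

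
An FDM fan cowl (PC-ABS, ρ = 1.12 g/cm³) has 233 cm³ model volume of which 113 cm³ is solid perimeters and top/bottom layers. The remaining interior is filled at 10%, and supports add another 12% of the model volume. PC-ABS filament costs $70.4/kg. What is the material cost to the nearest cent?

Volume inside the shell: 233 − 113 → 120 cm³.
Infill deposited = 0.10 × 120, so 12 cm³.
Support = 0.12 × 233 = 27.96 cm³.
Total printed volume = 113 + 12 + 27.96, so 152.96 cm³.
Mass: 152.96 × 1.12 → 171.3152 g.
Cost = 171.3152 g / 1000 × $70.4/kg = $12.06.

$12.06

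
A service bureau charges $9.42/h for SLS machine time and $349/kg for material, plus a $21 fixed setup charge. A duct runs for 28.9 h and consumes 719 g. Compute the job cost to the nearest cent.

$544.17

Machine-time cost: 9.42 × 28.9 → $272.238.
Material cost: 349 × 719/1000 → $250.931.
Total = 272.238 + 250.931 + 21 = 544.169 ≈ $544.17.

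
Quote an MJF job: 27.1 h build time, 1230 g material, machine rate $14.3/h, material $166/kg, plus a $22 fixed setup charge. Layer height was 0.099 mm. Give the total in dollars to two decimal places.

$613.71

Machine cost = 14.3 × 27.1, so $387.53.
Feedstock cost: 166 × 1230/1000 → $204.18.
Total = 387.53 + 204.18 + 22 = $613.71.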